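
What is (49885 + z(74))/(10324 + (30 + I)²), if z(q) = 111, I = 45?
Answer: 49996/15949 ≈ 3.1347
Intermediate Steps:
(49885 + z(74))/(10324 + (30 + I)²) = (49885 + 111)/(10324 + (30 + 45)²) = 49996/(10324 + 75²) = 49996/(10324 + 5625) = 49996/15949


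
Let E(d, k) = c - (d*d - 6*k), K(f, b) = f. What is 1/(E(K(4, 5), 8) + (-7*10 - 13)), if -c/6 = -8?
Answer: -1/3 ≈ -0.33333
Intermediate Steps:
c = 48 (c = -6*(-8) = 48)
E(d, k) = 48 - d**2 + 6*k (E(d, k) = 48 - (d*d - 6*k) = 48 - (d**2 - 6*k) = 48 + (-d**2 + 6*k) = 48 - d**2 + 6*k)
1/(E(K(4, 5), 8) + (-7*10 - 13)) = 1/((48 - 1*4**2 + 6*8) + (-7*10 - 13)) = 1/((48 - 1*16 + 48) + (-70 - 13)) = 1/((48 - 16 + 48) - 83) = 1/(80 - 83) = 1/(-3) = -1/3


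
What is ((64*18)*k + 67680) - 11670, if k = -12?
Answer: 42186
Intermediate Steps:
((64*18)*k + 67680) - 11670 = ((64*18)*(-12) + 67680) - 11670 = (1152*(-12) + 67680) - 11670 = (-13824 + 67680) - 11670 = 53856 - 11670 = 42186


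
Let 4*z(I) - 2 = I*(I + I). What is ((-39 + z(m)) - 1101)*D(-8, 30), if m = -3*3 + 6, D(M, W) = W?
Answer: -34050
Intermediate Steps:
m = -3 (m = -9 + 6 = -3)
z(I) = ½ + I²/2 (z(I) = ½ + (I*(I + I))/4 = ½ + (I*(2*I))/4 = ½ + (2*I²)/4 = ½ + I²/2)
((-39 + z(m)) - 1101)*D(-8, 30) = ((-39 + (½ + (½)*(-3)²)) - 1101)*30 = ((-39 + (½ + (½)*9)) - 1101)*30 = ((-39 + (½ + 9/2)) - 1101)*30 = ((-39 + 5) - 1101)*30 = (-34 - 1101)*30 = -1135*30 = -34050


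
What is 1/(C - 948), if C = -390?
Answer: -1/1338 ≈ -0.00074738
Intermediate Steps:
1/(C - 948) = 1/(-390 - 948) = 1/(-1338) = -1/1338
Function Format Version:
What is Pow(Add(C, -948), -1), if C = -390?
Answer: Rational(-1, 1338) ≈ -0.00074738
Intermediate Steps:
Pow(Add(C, -948), -1) = Pow(Add(-390, -948), -1) = Pow(-1338, -1) = Rational(-1, 1338)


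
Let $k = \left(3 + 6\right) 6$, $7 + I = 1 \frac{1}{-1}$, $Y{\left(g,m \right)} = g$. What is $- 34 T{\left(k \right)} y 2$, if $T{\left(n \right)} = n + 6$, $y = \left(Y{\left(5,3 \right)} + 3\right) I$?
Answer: $261120$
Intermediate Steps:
$I = -8$ ($I = -7 + 1 \frac{1}{-1} = -7 + 1 \left(-1\right) = -7 - 1 = -8$)
$y = -64$ ($y = \left(5 + 3\right) \left(-8\right) = 8 \left(-8\right) = -64$)
$k = 54$ ($k = 9 \cdot 6 = 54$)
$T{\left(n \right)} = 6 + n$
$- 34 T{\left(k \right)} y 2 = - 34 \left(6 + 54\right) \left(\left(-64\right) 2\right) = \left(-34\right) 60 \left(-128\right) = \left(-2040\right) \left(-128\right) = 261120$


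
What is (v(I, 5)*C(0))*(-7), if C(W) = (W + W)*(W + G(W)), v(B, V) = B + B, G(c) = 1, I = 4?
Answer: 0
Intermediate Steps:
v(B, V) = 2*B
C(W) = 2*W*(1 + W) (C(W) = (W + W)*(W + 1) = (2*W)*(1 + W) = 2*W*(1 + W))
(v(I, 5)*C(0))*(-7) = ((2*4)*(2*0*(1 + 0)))*(-7) = (8*(2*0*1))*(-7) = (8*0)*(-7) = 0*(-7) = 0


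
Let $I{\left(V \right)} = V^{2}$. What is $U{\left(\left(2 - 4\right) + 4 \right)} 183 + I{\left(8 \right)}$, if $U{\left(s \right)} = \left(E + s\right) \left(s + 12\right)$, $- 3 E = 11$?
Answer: $-4206$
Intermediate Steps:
$E = - \frac{11}{3}$ ($E = \left(- \frac{1}{3}\right) 11 = - \frac{11}{3} \approx -3.6667$)
$U{\left(s \right)} = \left(12 + s\right) \left(- \frac{11}{3} + s\right)$ ($U{\left(s \right)} = \left(- \frac{11}{3} + s\right) \left(s + 12\right) = \left(- \frac{11}{3} + s\right) \left(12 + s\right) = \left(12 + s\right) \left(- \frac{11}{3} + s\right)$)
$U{\left(\left(2 - 4\right) + 4 \right)} 183 + I{\left(8 \right)} = \left(-44 + \left(\left(2 - 4\right) + 4\right)^{2} + \frac{25 \left(\left(2 - 4\right) + 4\right)}{3}\right) 183 + 8^{2} = \left(-44 + \left(-2 + 4\right)^{2} + \frac{25 \left(-2 + 4\right)}{3}\right) 183 + 64 = \left(-44 + 2^{2} + \frac{25}{3} \cdot 2\right) 183 + 64 = \left(-44 + 4 + \frac{50}{3}\right) 183 + 64 = \left(- \frac{70}{3}\right) 183 + 64 = -4270 + 64 = -4206$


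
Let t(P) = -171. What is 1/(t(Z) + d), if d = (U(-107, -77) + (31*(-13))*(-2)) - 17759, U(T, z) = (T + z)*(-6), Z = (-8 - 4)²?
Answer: -1/16020 ≈ -6.2422e-5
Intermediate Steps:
Z = 144 (Z = (-12)² = 144)
U(T, z) = -6*T - 6*z
d = -15849 (d = ((-6*(-107) - 6*(-77)) + (31*(-13))*(-2)) - 17759 = ((642 + 462) - 403*(-2)) - 17759 = (1104 + 806) - 17759 = 1910 - 17759 = -15849)
1/(t(Z) + d) = 1/(-171 - 15849) = 1/(-16020) = -1/16020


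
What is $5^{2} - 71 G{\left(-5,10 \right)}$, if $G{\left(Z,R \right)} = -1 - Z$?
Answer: $-259$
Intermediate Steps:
$5^{2} - 71 G{\left(-5,10 \right)} = 5^{2} - 71 \left(-1 - -5\right) = 25 - 71 \left(-1 + 5\right) = 25 - 284 = -259$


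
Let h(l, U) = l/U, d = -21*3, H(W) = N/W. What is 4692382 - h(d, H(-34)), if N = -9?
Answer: 4692620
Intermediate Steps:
H(W) = -9/W
d = -63
4692382 - h(d, H(-34)) = 4692382 - (-63)/((-9/(-34))) = 4692382 - (-63)/((-9*(-1/34))) = 4692382 - (-63)/9/34 = 4692382 - (-63)*34/9 = 4692382 - 1*(-238) = 4692382 + 238 = 4692620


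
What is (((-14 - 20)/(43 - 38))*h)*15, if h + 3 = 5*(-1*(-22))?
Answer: -10914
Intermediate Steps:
h = 107 (h = -3 + 5*(-1*(-22)) = -3 + 5*22 = -3 + 110 = 107)
(((-14 - 20)/(43 - 38))*h)*15 = (((-14 - 20)/(43 - 38))*107)*15 = (-34/5*107)*15 = (-34*1/5*107)*15 = -34/5*107*15 = -3638/5*15 = -10914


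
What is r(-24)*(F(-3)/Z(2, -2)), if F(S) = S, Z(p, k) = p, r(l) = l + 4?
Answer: 30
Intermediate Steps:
r(l) = 4 + l
r(-24)*(F(-3)/Z(2, -2)) = (4 - 24)*(-3/2) = -(-60)/2 = -20*(-3/2) = 30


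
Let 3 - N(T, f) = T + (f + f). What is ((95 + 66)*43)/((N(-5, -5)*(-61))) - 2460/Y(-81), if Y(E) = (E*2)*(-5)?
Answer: -30773/3294 ≈ -9.3421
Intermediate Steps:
Y(E) = -10*E (Y(E) = (2*E)*(-5) = -10*E)
N(T, f) = 3 - T - 2*f (N(T, f) = 3 - (T + (f + f)) = 3 - (T + 2*f) = 3 + (-T - 2*f) = 3 - T - 2*f)
((95 + 66)*43)/((N(-5, -5)*(-61))) - 2460/Y(-81) = ((95 + 66)*43)/(((3 - 1*(-5) - 2*(-5))*(-61))) - 2460/((-10*(-81))) = (161*43)/(((3 + 5 + 10)*(-61))) - 2460/810 = 6923/((18*(-61))) - 2460*1/810 = 6923/(-1098) - 82/27 = 6923*(-1/1098) - 82/27 = -6923/1098 - 82/27 = -30773/3294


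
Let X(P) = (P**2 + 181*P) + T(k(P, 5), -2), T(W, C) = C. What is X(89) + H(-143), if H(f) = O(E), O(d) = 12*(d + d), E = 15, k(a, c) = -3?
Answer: 24388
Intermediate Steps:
X(P) = -2 + P**2 + 181*P (X(P) = (P**2 + 181*P) - 2 = -2 + P**2 + 181*P)
O(d) = 24*d (O(d) = 12*(2*d) = 24*d)
H(f) = 360 (H(f) = 24*15 = 360)
X(89) + H(-143) = (-2 + 89**2 + 181*89) + 360 = (-2 + 7921 + 16109) + 360 = 24028 + 360 = 24388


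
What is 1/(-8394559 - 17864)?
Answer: -1/8412423 ≈ -1.1887e-7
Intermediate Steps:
1/(-8394559 - 17864) = 1/(-8412423) = -1/8412423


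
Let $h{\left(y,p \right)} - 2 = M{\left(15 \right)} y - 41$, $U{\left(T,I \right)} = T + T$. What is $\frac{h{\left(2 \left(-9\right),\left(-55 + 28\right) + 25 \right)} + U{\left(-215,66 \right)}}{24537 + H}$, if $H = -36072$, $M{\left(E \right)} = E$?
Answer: $\frac{739}{11535} \approx 0.064066$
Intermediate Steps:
$U{\left(T,I \right)} = 2 T$
$h{\left(y,p \right)} = -39 + 15 y$ ($h{\left(y,p \right)} = 2 + \left(15 y - 41\right) = 2 + \left(-41 + 15 y\right) = -39 + 15 y$)
$\frac{h{\left(2 \left(-9\right),\left(-55 + 28\right) + 25 \right)} + U{\left(-215,66 \right)}}{24537 + H} = \frac{\left(-39 + 15 \cdot 2 \left(-9\right)\right) + 2 \left(-215\right)}{24537 - 36072} = \frac{\left(-39 + 15 \left(-18\right)\right) - 430}{-11535} = \left(\left(-39 - 270\right) - 430\right) \left(- \frac{1}{11535}\right) = \left(-309 - 430\right) \left(- \frac{1}{11535}\right) = \left(-739\right) \left(- \frac{1}{11535}\right) = \frac{739}{11535}$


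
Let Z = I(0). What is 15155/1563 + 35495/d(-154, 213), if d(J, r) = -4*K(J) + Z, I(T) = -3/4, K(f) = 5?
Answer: -220656875/129729 ≈ -1700.9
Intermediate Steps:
I(T) = -3/4 (I(T) = -3*1/4 = -3/4)
Z = -3/4 ≈ -0.75000
d(J, r) = -83/4 (d(J, r) = -4*5 - 3/4 = -20 - 3/4 = -83/4)
15155/1563 + 35495/d(-154, 213) = 15155/1563 + 35495/(-83/4) = 15155*(1/1563) + 35495*(-4/83) = 15155/1563 - 141980/83 = -220656875/129729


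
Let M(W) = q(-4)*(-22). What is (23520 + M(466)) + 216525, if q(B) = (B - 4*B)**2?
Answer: 236877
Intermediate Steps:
q(B) = 9*B**2 (q(B) = (-3*B)**2 = 9*B**2)
M(W) = -3168 (M(W) = (9*(-4)**2)*(-22) = (9*16)*(-22) = 144*(-22) = -3168)
(23520 + M(466)) + 216525 = (23520 - 3168) + 216525 = 20352 + 216525 = 236877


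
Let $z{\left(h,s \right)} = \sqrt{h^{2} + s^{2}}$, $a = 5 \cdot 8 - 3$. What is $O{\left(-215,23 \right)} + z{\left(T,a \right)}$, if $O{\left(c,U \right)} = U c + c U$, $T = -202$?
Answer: $-9890 + \sqrt{42173} \approx -9684.6$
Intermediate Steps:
$a = 37$ ($a = 40 - 3 = 37$)
$O{\left(c,U \right)} = 2 U c$ ($O{\left(c,U \right)} = U c + U c = 2 U c$)
$O{\left(-215,23 \right)} + z{\left(T,a \right)} = 2 \cdot 23 \left(-215\right) + \sqrt{\left(-202\right)^{2} + 37^{2}} = -9890 + \sqrt{40804 + 1369} = -9890 + \sqrt{42173}$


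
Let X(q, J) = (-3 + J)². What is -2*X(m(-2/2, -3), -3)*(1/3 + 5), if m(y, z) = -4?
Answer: -384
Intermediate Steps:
-2*X(m(-2/2, -3), -3)*(1/3 + 5) = -2*(-3 - 3)²*(1/3 + 5) = -2*(-6)²*(1*(⅓) + 5) = -72*(⅓ + 5) = -72*16/3 = -2*192 = -384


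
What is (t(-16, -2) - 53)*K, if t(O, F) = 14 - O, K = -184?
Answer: 4232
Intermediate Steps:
(t(-16, -2) - 53)*K = ((14 - 1*(-16)) - 53)*(-184) = ((14 + 16) - 53)*(-184) = (30 - 53)*(-184) = -23*(-184) = 4232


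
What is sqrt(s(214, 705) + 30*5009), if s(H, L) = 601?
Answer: 7*sqrt(3079) ≈ 388.42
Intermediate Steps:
sqrt(s(214, 705) + 30*5009) = sqrt(601 + 30*5009) = sqrt(601 + 150270) = sqrt(150871) = 7*sqrt(3079)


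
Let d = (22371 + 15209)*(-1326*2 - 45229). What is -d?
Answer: 1799367980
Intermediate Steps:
d = -1799367980 (d = 37580*(-2652 - 45229) = 37580*(-47881) = -1799367980)
-d = -1*(-1799367980) = 1799367980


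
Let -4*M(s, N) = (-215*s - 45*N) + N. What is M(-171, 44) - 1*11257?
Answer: -79857/4 ≈ -19964.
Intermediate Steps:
M(s, N) = 11*N + 215*s/4 (M(s, N) = -((-215*s - 45*N) + N)/4 = -(-215*s - 44*N)/4 = 11*N + 215*s/4)
M(-171, 44) - 1*11257 = (11*44 + (215/4)*(-171)) - 1*11257 = (484 - 36765/4) - 11257 = -34829/4 - 11257 = -79857/4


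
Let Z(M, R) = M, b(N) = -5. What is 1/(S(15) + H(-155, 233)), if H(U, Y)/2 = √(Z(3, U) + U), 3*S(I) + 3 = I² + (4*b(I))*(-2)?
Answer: 393/37058 - 9*I*√38/18529 ≈ 0.010605 - 0.0029942*I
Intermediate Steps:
S(I) = 37/3 + I²/3 (S(I) = -1 + (I² + (4*(-5))*(-2))/3 = -1 + (I² - 20*(-2))/3 = -1 + (I² + 40)/3 = -1 + (40 + I²)/3 = -1 + (40/3 + I²/3) = 37/3 + I²/3)
H(U, Y) = 2*√(3 + U)
1/(S(15) + H(-155, 233)) = 1/((37/3 + (⅓)*15²) + 2*√(3 - 155)) = 1/((37/3 + (⅓)*225) + 2*√(-152)) = 1/((37/3 + 75) + 2*(2*I*√38)) = 1/(262/3 + 4*I*√38)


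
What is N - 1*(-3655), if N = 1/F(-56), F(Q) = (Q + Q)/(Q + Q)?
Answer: 3656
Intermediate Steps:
F(Q) = 1 (F(Q) = (2*Q)/((2*Q)) = (2*Q)*(1/(2*Q)) = 1)
N = 1 (N = 1/1 = 1)
N - 1*(-3655) = 1 - 1*(-3655) = 1 + 3655 = 3656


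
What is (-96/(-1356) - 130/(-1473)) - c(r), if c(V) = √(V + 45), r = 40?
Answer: 26474/166449 - √85 ≈ -9.0605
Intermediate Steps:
c(V) = √(45 + V)
(-96/(-1356) - 130/(-1473)) - c(r) = (-96/(-1356) - 130/(-1473)) - √(45 + 40) = (-96*(-1/1356) - 130*(-1/1473)) - √85 = (8/113 + 130/1473) - √85 = 26474/166449 - √85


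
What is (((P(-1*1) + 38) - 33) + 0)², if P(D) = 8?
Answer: 169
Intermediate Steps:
(((P(-1*1) + 38) - 33) + 0)² = (((8 + 38) - 33) + 0)² = ((46 - 33) + 0)² = (13 + 0)² = 13² = 169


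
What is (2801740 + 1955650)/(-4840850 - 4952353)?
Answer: -4757390/9793203 ≈ -0.48579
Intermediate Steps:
(2801740 + 1955650)/(-4840850 - 4952353) = 4757390/(-9793203) = 4757390*(-1/9793203) = -4757390/9793203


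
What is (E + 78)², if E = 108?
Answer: 34596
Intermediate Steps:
(E + 78)² = (108 + 78)² = 186² = 34596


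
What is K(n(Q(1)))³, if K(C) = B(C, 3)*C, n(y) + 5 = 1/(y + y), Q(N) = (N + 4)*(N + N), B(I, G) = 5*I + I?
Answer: 25419964033827/8000000 ≈ 3.1775e+6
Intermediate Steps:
B(I, G) = 6*I
Q(N) = 2*N*(4 + N) (Q(N) = (4 + N)*(2*N) = 2*N*(4 + N))
n(y) = -5 + 1/(2*y) (n(y) = -5 + 1/(y + y) = -5 + 1/(2*y))
K(C) = 6*C² (K(C) = (6*C)*C = 6*C²)
K(n(Q(1)))³ = (6*(-5 + 1/(2*((2*1*(4 + 1)))))²)³ = (6*(-5 + 1/(2*((2*1*5))))²)³ = (6*(-5 + (½)/10)²)³ = (6*(-5 + (½)*(⅒))²)³ = (6*(-5 + 1/20)²)³ = (6*(-99/20)²)³ = (6*(9801/400))³ = (29403/200)³ = 25419964033827/8000000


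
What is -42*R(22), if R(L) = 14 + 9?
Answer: -966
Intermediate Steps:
R(L) = 23
-42*R(22) = -42*23 = -966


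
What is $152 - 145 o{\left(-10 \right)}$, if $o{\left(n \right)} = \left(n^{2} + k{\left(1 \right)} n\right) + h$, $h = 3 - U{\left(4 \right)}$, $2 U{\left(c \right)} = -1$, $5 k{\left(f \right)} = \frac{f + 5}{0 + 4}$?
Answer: $- \frac{28841}{2} \approx -14421.0$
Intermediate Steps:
$k{\left(f \right)} = \frac{1}{4} + \frac{f}{20}$ ($k{\left(f \right)} = \frac{\left(f + 5\right) \frac{1}{0 + 4}}{5} = \frac{\left(5 + f\right) \frac{1}{4}}{5} = \frac{\frac{5}{4} + \frac{f}{4}}{5} = \frac{1}{4} + \frac{f}{20}$)
$U{\left(c \right)} = - \frac{1}{2}$ ($U{\left(c \right)} = \frac{1}{2} \left(-1\right) = - \frac{1}{2}$)
$h = \frac{7}{2}$ ($h = 3 - - \frac{1}{2} = 3 + \frac{1}{2} = \frac{7}{2} \approx 3.5$)
$o{\left(n \right)} = \frac{7}{2} + n^{2} + \frac{3 n}{10}$ ($o{\left(n \right)} = \left(n^{2} + \left(\frac{1}{4} + \frac{1}{20} \cdot 1\right) n\right) + \frac{7}{2} = \left(n^{2} + \left(\frac{1}{4} + \frac{1}{20}\right) n\right) + \frac{7}{2} = \left(n^{2} + \frac{3 n}{10}\right) + \frac{7}{2} = \frac{7}{2} + n^{2} + \frac{3 n}{10}$)
$152 - 145 o{\left(-10 \right)} = 152 - 145 \left(\frac{7}{2} + \left(-10\right)^{2} + \frac{3}{10} \left(-10\right)\right) = 152 - 145 \left(\frac{7}{2} + 100 - 3\right) = 152 - \frac{29145}{2} = - \frac{28841}{2}$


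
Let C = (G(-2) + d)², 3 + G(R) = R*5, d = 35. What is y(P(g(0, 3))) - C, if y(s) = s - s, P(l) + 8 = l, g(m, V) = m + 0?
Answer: -484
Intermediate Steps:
G(R) = -3 + 5*R (G(R) = -3 + R*5 = -3 + 5*R)
g(m, V) = m
C = 484 (C = ((-3 + 5*(-2)) + 35)² = ((-3 - 10) + 35)² = (-13 + 35)² = 22² = 484)
P(l) = -8 + l
y(s) = 0
y(P(g(0, 3))) - C = 0 - 1*484 = 0 - 484 = -484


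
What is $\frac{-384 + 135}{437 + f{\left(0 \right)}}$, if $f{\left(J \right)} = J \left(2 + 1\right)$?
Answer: $- \frac{249}{437} \approx -0.56979$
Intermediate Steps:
$f{\left(J \right)} = 3 J$ ($f{\left(J \right)} = J 3 = 3 J$)
$\frac{-384 + 135}{437 + f{\left(0 \right)}} = \frac{-384 + 135}{437 + 3 \cdot 0} = - \frac{249}{437 + 0} = - \frac{249}{437}$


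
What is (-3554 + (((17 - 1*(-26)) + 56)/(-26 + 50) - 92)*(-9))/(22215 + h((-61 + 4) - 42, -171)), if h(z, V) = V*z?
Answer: -22105/313152 ≈ -0.070589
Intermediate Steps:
(-3554 + (((17 - 1*(-26)) + 56)/(-26 + 50) - 92)*(-9))/(22215 + h((-61 + 4) - 42, -171)) = (-3554 + (((17 - 1*(-26)) + 56)/(-26 + 50) - 92)*(-9))/(22215 - 171*((-61 + 4) - 42)) = (-3554 + (((17 + 26) + 56)/24 - 92)*(-9))/(22215 - 171*(-57 - 42)) = (-3554 + ((43 + 56)*(1/24) - 92)*(-9))/(22215 - 171*(-99)) = (-3554 + (99*(1/24) - 92)*(-9))/(22215 + 16929) = (-3554 + (33/8 - 92)*(-9))/39144 = (-3554 - 703/8*(-9))*(1/39144) = (-3554 + 6327/8)*(1/39144) = -22105/8*1/39144 = -22105/313152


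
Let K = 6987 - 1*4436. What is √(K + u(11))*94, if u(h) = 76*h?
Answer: 94*√3387 ≈ 5470.6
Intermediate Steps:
K = 2551 (K = 6987 - 4436 = 2551)
√(K + u(11))*94 = √(2551 + 76*11)*94 = √(2551 + 836)*94 = √3387*94 = 94*√3387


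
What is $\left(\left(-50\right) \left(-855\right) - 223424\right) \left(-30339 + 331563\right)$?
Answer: $-54423344976$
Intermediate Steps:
$\left(\left(-50\right) \left(-855\right) - 223424\right) \left(-30339 + 331563\right) = \left(42750 - 223424\right) 301224 = \left(-180674\right) 301224 = -54423344976$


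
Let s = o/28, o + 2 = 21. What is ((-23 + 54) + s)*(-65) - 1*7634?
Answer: -271407/28 ≈ -9693.1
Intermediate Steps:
o = 19 (o = -2 + 21 = 19)
s = 19/28 ≈ 0.67857
((-23 + 54) + s)*(-65) - 1*7634 = ((-23 + 54) + 19/28)*(-65) - 1*7634 = (31 + 19/28)*(-65) - 7634 = (887/28)*(-65) - 7634 = -57655/28 - 7634 = -271407/28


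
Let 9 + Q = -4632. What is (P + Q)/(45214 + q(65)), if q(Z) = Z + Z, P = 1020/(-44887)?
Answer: -208321587/2035356128 ≈ -0.10235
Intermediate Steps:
P = -1020/44887 (P = 1020*(-1/44887) = -1020/44887 ≈ -0.022724)
q(Z) = 2*Z
Q = -4641 (Q = -9 - 4632 = -4641)
(P + Q)/(45214 + q(65)) = (-1020/44887 - 4641)/(45214 + 2*65) = -208321587/(44887*(45214 + 130)) = -208321587/44887/45344 = -208321587/44887*1/45344 = -208321587/2035356128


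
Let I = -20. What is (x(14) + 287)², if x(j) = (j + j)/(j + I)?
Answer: 717409/9 ≈ 79712.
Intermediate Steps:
x(j) = 2*j/(-20 + j) (x(j) = (j + j)/(j - 20) = (2*j)/(-20 + j) = 2*j/(-20 + j))
(x(14) + 287)² = (2*14/(-20 + 14) + 287)² = (2*14/(-6) + 287)² = (2*14*(-⅙) + 287)² = (-14/3 + 287)² = (847/3)² = 717409/9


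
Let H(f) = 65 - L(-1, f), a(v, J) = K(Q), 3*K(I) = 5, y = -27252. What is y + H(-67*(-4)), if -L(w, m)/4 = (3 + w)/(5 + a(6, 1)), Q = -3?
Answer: -135929/5 ≈ -27186.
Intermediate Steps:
K(I) = 5/3 (K(I) = (⅓)*5 = 5/3)
a(v, J) = 5/3
L(w, m) = -9/5 - 3*w/5 (L(w, m) = -4*(3 + w)/(5 + 5/3) = -4*(3 + w)/20/3 = -4*(3 + w)*3/20 = -4*(9/20 + 3*w/20) = -9/5 - 3*w/5)
H(f) = 331/5 (H(f) = 65 - (-9/5 - ⅗*(-1)) = 65 - (-9/5 + ⅗) = 65 - 1*(-6/5) = 65 + 6/5 = 331/5)
y + H(-67*(-4)) = -27252 + 331/5 = -135929/5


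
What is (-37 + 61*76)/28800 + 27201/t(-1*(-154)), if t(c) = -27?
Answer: -29009801/28800 ≈ -1007.3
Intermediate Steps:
(-37 + 61*76)/28800 + 27201/t(-1*(-154)) = (-37 + 61*76)/28800 + 27201/(-27) = (-37 + 4636)*(1/28800) + 27201*(-1/27) = 4599*(1/28800) - 9067/9 = 511/3200 - 9067/9 = -29009801/28800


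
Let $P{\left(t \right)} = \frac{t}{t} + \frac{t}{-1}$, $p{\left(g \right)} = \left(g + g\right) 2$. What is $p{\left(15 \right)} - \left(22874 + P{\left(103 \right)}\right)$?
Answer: $-22712$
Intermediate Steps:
$p{\left(g \right)} = 4 g$ ($p{\left(g \right)} = 2 g 2 = 4 g$)
$P{\left(t \right)} = 1 - t$ ($P{\left(t \right)} = 1 + t \left(-1\right) = 1 - t$)
$p{\left(15 \right)} - \left(22874 + P{\left(103 \right)}\right) = 4 \cdot 15 - \left(22875 - 103\right) = 60 - 22772 = -22712$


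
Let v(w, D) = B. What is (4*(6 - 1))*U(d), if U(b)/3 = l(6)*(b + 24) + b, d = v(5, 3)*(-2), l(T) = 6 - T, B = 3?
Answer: -360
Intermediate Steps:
v(w, D) = 3
d = -6 (d = 3*(-2) = -6)
U(b) = 3*b (U(b) = 3*((6 - 1*6)*(b + 24) + b) = 3*((6 - 6)*(24 + b) + b) = 3*(0*(24 + b) + b) = 3*(0 + b) = 3*b)
(4*(6 - 1))*U(d) = (4*(6 - 1))*(3*(-6)) = (4*5)*(-18) = 20*(-18) = -360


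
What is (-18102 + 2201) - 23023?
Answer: -38924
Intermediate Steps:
(-18102 + 2201) - 23023 = -15901 - 23023 = -38924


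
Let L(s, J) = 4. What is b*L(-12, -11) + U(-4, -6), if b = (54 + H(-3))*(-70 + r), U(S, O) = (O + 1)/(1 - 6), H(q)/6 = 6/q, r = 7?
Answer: -10583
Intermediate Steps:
H(q) = 36/q (H(q) = 6*(6/q) = 36/q)
U(S, O) = -⅕ - O/5 (U(S, O) = (1 + O)/(-5) = (1 + O)*(-⅕) = -⅕ - O/5)
b = -2646 (b = (54 + 36/(-3))*(-70 + 7) = (54 + 36*(-⅓))*(-63) = (54 - 12)*(-63) = 42*(-63) = -2646)
b*L(-12, -11) + U(-4, -6) = -2646*4 + (-⅕ - ⅕*(-6)) = -10584 + (-⅕ + 6/5) = -10584 + 1 = -10583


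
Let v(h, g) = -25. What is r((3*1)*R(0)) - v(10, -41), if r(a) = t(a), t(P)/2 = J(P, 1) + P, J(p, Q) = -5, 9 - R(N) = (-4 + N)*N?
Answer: 69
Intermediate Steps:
R(N) = 9 - N*(-4 + N) (R(N) = 9 - (-4 + N)*N = 9 - N*(-4 + N))
t(P) = -10 + 2*P (t(P) = 2*(-5 + P) = -10 + 2*P)
r(a) = -10 + 2*a
r((3*1)*R(0)) - v(10, -41) = (-10 + 2*((3*1)*(9 - 1*0**2 + 4*0))) - 1*(-25) = (-10 + 2*(3*(9 - 1*0 + 0))) + 25 = (-10 + 2*(3*(9 + 0 + 0))) + 25 = (-10 + 2*(3*9)) + 25 = (-10 + 2*27) + 25 = (-10 + 54) + 25 = 44 + 25 = 69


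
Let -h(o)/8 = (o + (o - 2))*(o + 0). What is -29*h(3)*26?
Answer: 72384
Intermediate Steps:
h(o) = -8*o*(-2 + 2*o) (h(o) = -8*(o + (o - 2))*(o + 0) = -8*(o + (-2 + o))*o = -8*(-2 + 2*o)*o = -8*o*(-2 + 2*o))
-29*h(3)*26 = -29*16*3*(1 - 1*3)*26 = -29*16*3*(1 - 3)*26 = -29*16*3*(-2)*26 = -(-2784)*26 = -29*(-2496) = 72384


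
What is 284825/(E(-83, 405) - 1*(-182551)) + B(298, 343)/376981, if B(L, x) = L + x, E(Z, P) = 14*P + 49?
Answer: 21498858879/14194842574 ≈ 1.5146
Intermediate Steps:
E(Z, P) = 49 + 14*P
284825/(E(-83, 405) - 1*(-182551)) + B(298, 343)/376981 = 284825/((49 + 14*405) - 1*(-182551)) + (298 + 343)/376981 = 284825/((49 + 5670) + 182551) + 641*(1/376981) = 284825/(5719 + 182551) + 641/376981 = 284825/188270 + 641/376981 = 284825*(1/188270) + 641/376981 = 56965/37654 + 641/376981 = 21498858879/14194842574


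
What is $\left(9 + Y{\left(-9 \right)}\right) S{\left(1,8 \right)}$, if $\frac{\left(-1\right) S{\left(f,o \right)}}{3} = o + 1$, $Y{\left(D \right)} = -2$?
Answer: $-189$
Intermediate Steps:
$S{\left(f,o \right)} = -3 - 3 o$ ($S{\left(f,o \right)} = - 3 \left(o + 1\right) = - 3 \left(1 + o\right) = -3 - 3 o$)
$\left(9 + Y{\left(-9 \right)}\right) S{\left(1,8 \right)} = \left(9 - 2\right) \left(-3 - 24\right) = 7 \left(-3 - 24\right) = 7 \left(-27\right) = -189$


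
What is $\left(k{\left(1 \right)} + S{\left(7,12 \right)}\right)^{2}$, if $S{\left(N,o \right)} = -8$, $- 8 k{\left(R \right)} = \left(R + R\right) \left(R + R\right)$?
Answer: $\frac{289}{4} \approx 72.25$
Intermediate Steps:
$k{\left(R \right)} = - \frac{R^{2}}{2}$ ($k{\left(R \right)} = - \frac{\left(R + R\right) \left(R + R\right)}{8} = - \frac{2 R 2 R}{8} = - \frac{4 R^{2}}{8} = - \frac{R^{2}}{2}$)
$\left(k{\left(1 \right)} + S{\left(7,12 \right)}\right)^{2} = \left(- \frac{1^{2}}{2} - 8\right)^{2} = \left(\left(- \frac{1}{2}\right) 1 - 8\right)^{2} = \left(- \frac{1}{2} - 8\right)^{2} = \left(- \frac{17}{2}\right)^{2} = \frac{289}{4}$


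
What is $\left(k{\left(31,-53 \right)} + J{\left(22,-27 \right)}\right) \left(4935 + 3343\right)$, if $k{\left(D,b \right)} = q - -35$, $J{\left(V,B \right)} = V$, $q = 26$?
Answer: $687074$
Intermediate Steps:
$k{\left(D,b \right)} = 61$ ($k{\left(D,b \right)} = 26 - -35 = 26 + 35 = 61$)
$\left(k{\left(31,-53 \right)} + J{\left(22,-27 \right)}\right) \left(4935 + 3343\right) = \left(61 + 22\right) \left(4935 + 3343\right) = 83 \cdot 8278 = 687074$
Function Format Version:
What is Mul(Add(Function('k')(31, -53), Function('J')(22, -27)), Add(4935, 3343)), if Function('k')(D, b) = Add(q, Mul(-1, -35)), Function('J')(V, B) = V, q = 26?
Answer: 687074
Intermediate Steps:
Function('k')(D, b) = 61 (Function('k')(D, b) = Add(26, Mul(-1, -35)) = Add(26, 35) = 61)
Mul(Add(Function('k')(31, -53), Function('J')(22, -27)), Add(4935, 3343)) = Mul(Add(61, 22), Add(4935, 3343)) = Mul(83, 8278) = 687074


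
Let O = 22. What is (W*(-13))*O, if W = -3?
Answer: 858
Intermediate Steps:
(W*(-13))*O = -3*(-13)*22 = 39*22 = 858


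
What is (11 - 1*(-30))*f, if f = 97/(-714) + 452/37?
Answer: 13084699/26418 ≈ 495.29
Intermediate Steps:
f = 319139/26418 (f = 97*(-1/714) + 452*(1/37) = -97/714 + 452/37 = 319139/26418 ≈ 12.080)
(11 - 1*(-30))*f = (11 - 1*(-30))*(319139/26418) = (11 + 30)*(319139/26418) = 41*(319139/26418) = 13084699/26418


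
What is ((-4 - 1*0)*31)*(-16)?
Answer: 1984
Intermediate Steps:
((-4 - 1*0)*31)*(-16) = ((-4 + 0)*31)*(-16) = -4*31*(-16) = -124*(-16) = 1984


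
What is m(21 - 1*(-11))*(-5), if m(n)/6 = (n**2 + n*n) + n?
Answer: -62400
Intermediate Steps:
m(n) = 6*n + 12*n**2 (m(n) = 6*((n**2 + n*n) + n) = 6*((n**2 + n**2) + n) = 6*(2*n**2 + n) = 6*(n + 2*n**2) = 6*n + 12*n**2)
m(21 - 1*(-11))*(-5) = (6*(21 - 1*(-11))*(1 + 2*(21 - 1*(-11))))*(-5) = (6*(21 + 11)*(1 + 2*(21 + 11)))*(-5) = (6*32*(1 + 2*32))*(-5) = (6*32*(1 + 64))*(-5) = (6*32*65)*(-5) = 12480*(-5) = -62400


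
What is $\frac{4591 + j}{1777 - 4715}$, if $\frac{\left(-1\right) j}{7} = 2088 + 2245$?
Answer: $\frac{990}{113} \approx 8.7611$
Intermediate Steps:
$j = -30331$ ($j = - 7 \left(2088 + 2245\right) = \left(-7\right) 4333 = -30331$)
$\frac{4591 + j}{1777 - 4715} = \frac{4591 - 30331}{1777 - 4715} = - \frac{25740}{-2938} = \left(-25740\right) \left(- \frac{1}{2938}\right) = \frac{990}{113}$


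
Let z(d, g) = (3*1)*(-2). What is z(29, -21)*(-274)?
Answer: 1644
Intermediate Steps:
z(d, g) = -6 (z(d, g) = 3*(-2) = -6)
z(29, -21)*(-274) = -6*(-274) = 1644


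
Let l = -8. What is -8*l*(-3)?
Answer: -192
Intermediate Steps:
-8*l*(-3) = -8*(-8)*(-3) = 64*(-3) = -192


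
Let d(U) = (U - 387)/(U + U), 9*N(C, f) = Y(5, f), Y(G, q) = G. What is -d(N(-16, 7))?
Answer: 1739/5 ≈ 347.80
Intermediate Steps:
N(C, f) = 5/9 (N(C, f) = (1/9)*5 = 5/9)
d(U) = (-387 + U)/(2*U) (d(U) = (-387 + U)/((2*U)) = (-387 + U)*(1/(2*U)) = (-387 + U)/(2*U))
-d(N(-16, 7)) = -(-387 + 5/9)/(2*5/9) = -9*(-3478)/(2*5*9) = -1*(-1739/5) = 1739/5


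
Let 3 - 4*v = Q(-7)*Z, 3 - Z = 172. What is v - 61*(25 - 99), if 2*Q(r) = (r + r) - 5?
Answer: 32907/8 ≈ 4113.4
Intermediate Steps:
Z = -169 (Z = 3 - 1*172 = 3 - 172 = -169)
Q(r) = -5/2 + r (Q(r) = ((r + r) - 5)/2 = (2*r - 5)/2 = (-5 + 2*r)/2 = -5/2 + r)
v = -3205/8 (v = ¾ - (-5/2 - 7)*(-169)/4 = ¾ - (-19)*(-169)/8 = ¾ - ¼*3211/2 = ¾ - 3211/8 = -3205/8 ≈ -400.63)
v - 61*(25 - 99) = -3205/8 - 61*(25 - 99) = -3205/8 - 61*(-74) = -3205/8 - 1*(-4514) = -3205/8 + 4514 = 32907/8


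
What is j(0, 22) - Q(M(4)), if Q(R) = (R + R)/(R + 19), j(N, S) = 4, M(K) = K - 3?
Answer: 39/10 ≈ 3.9000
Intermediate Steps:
M(K) = -3 + K
Q(R) = 2*R/(19 + R) (Q(R) = (2*R)/(19 + R) = 2*R/(19 + R))
j(0, 22) - Q(M(4)) = 4 - 2*(-3 + 4)/(19 + (-3 + 4)) = 4 - 2/(19 + 1) = 4 - 2/20 = 4 - 1*1/10 = 4 - 1/10 = 39/10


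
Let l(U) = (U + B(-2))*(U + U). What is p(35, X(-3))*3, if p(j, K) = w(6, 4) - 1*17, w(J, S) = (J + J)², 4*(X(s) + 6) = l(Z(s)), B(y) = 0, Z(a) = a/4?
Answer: 381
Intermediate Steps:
Z(a) = a/4 (Z(a) = a*(¼) = a/4)
l(U) = 2*U² (l(U) = (U + 0)*(U + U) = U*(2*U) = 2*U²)
X(s) = -6 + s²/32 (X(s) = -6 + (2*(s/4)²)/4 = -6 + (2*(s²/16))/4 = -6 + (s²/8)/4 = -6 + s²/32)
w(J, S) = 4*J² (w(J, S) = (2*J)² = 4*J²)
p(j, K) = 127 (p(j, K) = 4*6² - 1*17 = 4*36 - 17 = 144 - 17 = 127)
p(35, X(-3))*3 = 127*3 = 381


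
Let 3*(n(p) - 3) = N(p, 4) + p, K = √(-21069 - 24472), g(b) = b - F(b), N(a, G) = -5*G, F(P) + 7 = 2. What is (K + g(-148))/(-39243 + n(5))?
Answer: 143/39245 - I*√45541/39245 ≈ 0.0036438 - 0.0054377*I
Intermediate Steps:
F(P) = -5 (F(P) = -7 + 2 = -5)
g(b) = 5 + b (g(b) = b - 1*(-5) = b + 5 = 5 + b)
K = I*√45541 (K = √(-45541) = I*√45541 ≈ 213.4*I)
n(p) = -11/3 + p/3 (n(p) = 3 + (-5*4 + p)/3 = 3 + (-20 + p)/3 = 3 + (-20/3 + p/3) = -11/3 + p/3)
(K + g(-148))/(-39243 + n(5)) = (I*√45541 + (5 - 148))/(-39243 + (-11/3 + (⅓)*5)) = (I*√45541 - 143)/(-39243 + (-11/3 + 5/3)) = (-143 + I*√45541)/(-39243 - 2) = (-143 + I*√45541)/(-39245) = (-143 + I*√45541)*(-1/39245) = 143/39245 - I*√45541/39245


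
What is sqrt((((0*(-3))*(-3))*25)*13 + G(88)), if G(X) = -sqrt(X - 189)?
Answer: 101**(1/4)*sqrt(-I) ≈ 2.2416 - 2.2416*I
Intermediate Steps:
G(X) = -sqrt(-189 + X)
sqrt((((0*(-3))*(-3))*25)*13 + G(88)) = sqrt((((0*(-3))*(-3))*25)*13 - sqrt(-189 + 88)) = sqrt(((0*(-3))*25)*13 - sqrt(-101)) = sqrt((0*25)*13 - I*sqrt(101)) = sqrt(0*13 - I*sqrt(101)) = sqrt(0 - I*sqrt(101)) = sqrt(-I*sqrt(101)) = 101**(1/4)*sqrt(-I)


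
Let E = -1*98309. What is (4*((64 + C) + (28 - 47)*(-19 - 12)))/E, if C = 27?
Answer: -2720/98309 ≈ -0.027668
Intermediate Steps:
E = -98309
(4*((64 + C) + (28 - 47)*(-19 - 12)))/E = (4*((64 + 27) + (28 - 47)*(-19 - 12)))/(-98309) = (4*(91 - 19*(-31)))*(-1/98309) = (4*(91 + 589))*(-1/98309) = (4*680)*(-1/98309) = 2720*(-1/98309) = -2720/98309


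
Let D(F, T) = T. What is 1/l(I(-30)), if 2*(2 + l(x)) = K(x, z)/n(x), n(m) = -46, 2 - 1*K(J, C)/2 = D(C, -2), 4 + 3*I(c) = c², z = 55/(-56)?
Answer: -23/48 ≈ -0.47917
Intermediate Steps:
z = -55/56 (z = 55*(-1/56) = -55/56 ≈ -0.98214)
I(c) = -4/3 + c²/3
K(J, C) = 8 (K(J, C) = 4 - 2*(-2) = 4 + 4 = 8)
l(x) = -48/23 (l(x) = -2 + (8/(-46))/2 = -2 + (8*(-1/46))/2 = -2 + (½)*(-4/23) = -2 - 2/23 = -48/23)
1/l(I(-30)) = 1/(-48/23) = -23/48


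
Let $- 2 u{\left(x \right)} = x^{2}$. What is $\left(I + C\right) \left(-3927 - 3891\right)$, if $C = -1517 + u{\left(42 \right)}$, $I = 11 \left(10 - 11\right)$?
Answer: $18841380$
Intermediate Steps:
$u{\left(x \right)} = - \frac{x^{2}}{2}$
$I = -11$ ($I = 11 \left(-1\right) = -11$)
$C = -2399$ ($C = -1517 - \frac{42^{2}}{2} = -1517 - 882 = -2399$)
$\left(I + C\right) \left(-3927 - 3891\right) = \left(-11 - 2399\right) \left(-3927 - 3891\right) = \left(-2410\right) \left(-7818\right) = 18841380$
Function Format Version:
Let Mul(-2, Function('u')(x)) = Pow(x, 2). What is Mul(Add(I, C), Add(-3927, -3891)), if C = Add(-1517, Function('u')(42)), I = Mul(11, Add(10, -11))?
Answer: 18841380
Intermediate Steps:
Function('u')(x) = Mul(Rational(-1, 2), Pow(x, 2))
I = -11 (I = Mul(11, -1) = -11)
C = -2399 (C = Add(-1517, Mul(Rational(-1, 2), Pow(42, 2))) = Add(-1517, Mul(Rational(-1, 2), 1764)) = Add(-1517, -882) = -2399)
Mul(Add(I, C), Add(-3927, -3891)) = Mul(Add(-11, -2399), Add(-3927, -3891)) = Mul(-2410, -7818) = 18841380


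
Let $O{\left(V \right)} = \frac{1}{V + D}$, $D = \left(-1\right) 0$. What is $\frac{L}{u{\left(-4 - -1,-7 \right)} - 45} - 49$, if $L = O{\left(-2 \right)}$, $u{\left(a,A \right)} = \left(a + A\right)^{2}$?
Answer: $- \frac{5391}{110} \approx -49.009$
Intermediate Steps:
$D = 0$
$u{\left(a,A \right)} = \left(A + a\right)^{2}$
$O{\left(V \right)} = \frac{1}{V}$ ($O{\left(V \right)} = \frac{1}{V + 0} = \frac{1}{V}$)
$L = - \frac{1}{2}$ ($L = \frac{1}{-2} = - \frac{1}{2} \approx -0.5$)
$\frac{L}{u{\left(-4 - -1,-7 \right)} - 45} - 49 = \frac{1}{\left(-7 - 3\right)^{2} - 45} \left(- \frac{1}{2}\right) - 49 = \frac{1}{\left(-10\right)^{2} - 45} \left(- \frac{1}{2}\right) - 49 = \frac{1}{100 - 45} \left(- \frac{1}{2}\right) - 49 = \frac{1}{55} \left(- \frac{1}{2}\right) - 49 = - \frac{1}{110} - 49 = - \frac{5391}{110}$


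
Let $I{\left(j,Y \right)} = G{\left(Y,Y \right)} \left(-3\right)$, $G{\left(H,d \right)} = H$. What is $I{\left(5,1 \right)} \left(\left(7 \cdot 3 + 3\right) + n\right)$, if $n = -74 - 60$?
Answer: $330$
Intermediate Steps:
$n = -134$
$I{\left(j,Y \right)} = - 3 Y$ ($I{\left(j,Y \right)} = Y \left(-3\right) = - 3 Y$)
$I{\left(5,1 \right)} \left(\left(7 \cdot 3 + 3\right) + n\right) = \left(-3\right) 1 \left(\left(7 \cdot 3 + 3\right) - 134\right) = - 3 \left(\left(21 + 3\right) - 134\right) = - 3 \left(24 - 134\right) = \left(-3\right) \left(-110\right) = 330$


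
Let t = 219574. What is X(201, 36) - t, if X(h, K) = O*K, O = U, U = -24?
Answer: -220438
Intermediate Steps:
O = -24
X(h, K) = -24*K
X(201, 36) - t = -24*36 - 1*219574 = -864 - 219574 = -220438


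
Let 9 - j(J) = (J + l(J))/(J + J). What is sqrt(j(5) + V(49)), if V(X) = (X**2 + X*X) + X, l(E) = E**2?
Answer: sqrt(4857) ≈ 69.692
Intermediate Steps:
j(J) = 9 - (J + J**2)/(2*J) (j(J) = 9 - (J + J**2)/(J + J) = 9 - (J + J**2)/(2*J))
V(X) = X + 2*X**2 (V(X) = (X**2 + X**2) + X = 2*X**2 + X = X + 2*X**2)
sqrt(j(5) + V(49)) = sqrt((17/2 - 1/2*5) + 49*(1 + 2*49)) = sqrt((17/2 - 5/2) + 49*(1 + 98)) = sqrt(6 + 49*99) = sqrt(6 + 4851) = sqrt(4857)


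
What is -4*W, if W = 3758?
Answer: -15032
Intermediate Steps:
-4*W = -4*3758 = -15032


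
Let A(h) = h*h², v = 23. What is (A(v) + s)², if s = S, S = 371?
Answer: 157201444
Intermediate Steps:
s = 371
A(h) = h³
(A(v) + s)² = (23³ + 371)² = (12167 + 371)² = 12538² = 157201444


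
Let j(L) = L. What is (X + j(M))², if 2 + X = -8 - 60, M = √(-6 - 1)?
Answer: (70 - I*√7)² ≈ 4893.0 - 370.41*I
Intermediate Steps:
M = I*√7 (M = √(-7) = I*√7 ≈ 2.6458*I)
X = -70 (X = -2 + (-8 - 60) = -2 - 68 = -70)
(X + j(M))² = (-70 + I*√7)²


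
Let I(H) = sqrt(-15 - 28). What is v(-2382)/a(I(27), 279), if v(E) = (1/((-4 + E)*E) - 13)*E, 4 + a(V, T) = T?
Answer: 2955395/26246 ≈ 112.60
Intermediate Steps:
I(H) = I*sqrt(43) (I(H) = sqrt(-43) = I*sqrt(43))
a(V, T) = -4 + T
v(E) = E*(-13 + 1/(E*(-4 + E))) (v(E) = (1/(E*(-4 + E)) - 13)*E = (-13 + 1/(E*(-4 + E)))*E = E*(-13 + 1/(E*(-4 + E))))
v(-2382)/a(I(27), 279) = ((1 - 13*(-2382)**2 + 52*(-2382))/(-4 - 2382))/(-4 + 279) = ((1 - 13*5673924 - 123864)/(-2386))/275 = -(1 - 73761012 - 123864)/2386*(1/275) = -1/2386*(-73884875)*(1/275) = (73884875/2386)*(1/275) = 2955395/26246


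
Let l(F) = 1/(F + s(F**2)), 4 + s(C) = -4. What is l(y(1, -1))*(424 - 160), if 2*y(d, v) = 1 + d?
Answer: -264/7 ≈ -37.714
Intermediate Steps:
s(C) = -8 (s(C) = -4 - 4 = -8)
y(d, v) = 1/2 + d/2 (y(d, v) = (1 + d)/2 = 1/2 + d/2)
l(F) = 1/(-8 + F) (l(F) = 1/(F - 8) = 1/(-8 + F))
l(y(1, -1))*(424 - 160) = (424 - 160)/(-8 + (1/2 + (1/2)*1)) = 264/(-8 + (1/2 + 1/2)) = 264/(-8 + 1) = 264/(-7) = -1/7*264 = -264/7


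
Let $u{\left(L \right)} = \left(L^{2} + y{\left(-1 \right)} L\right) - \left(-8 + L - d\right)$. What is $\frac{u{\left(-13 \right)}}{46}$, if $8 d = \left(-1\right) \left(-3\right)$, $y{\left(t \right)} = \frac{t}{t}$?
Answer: $\frac{1419}{368} \approx 3.856$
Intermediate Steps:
$y{\left(t \right)} = 1$
$d = \frac{3}{8}$ ($d = \frac{\left(-1\right) \left(-3\right)}{8} = \frac{1}{8} \cdot 3 = \frac{3}{8} \approx 0.375$)
$u{\left(L \right)} = \frac{67}{8} + L^{2}$ ($u{\left(L \right)} = \left(L^{2} + 1 L\right) + \left(\left(8 - L\right) + \frac{3}{8}\right) = \left(L^{2} + L\right) - \left(- \frac{67}{8} + L\right) = \left(L + L^{2}\right) - \left(- \frac{67}{8} + L\right) = \frac{67}{8} + L^{2}$)
$\frac{u{\left(-13 \right)}}{46} = \frac{\frac{67}{8} + \left(-13\right)^{2}}{46} = \left(\frac{67}{8} + 169\right) \frac{1}{46} = \frac{1419}{8} \cdot \frac{1}{46} = \frac{1419}{368}$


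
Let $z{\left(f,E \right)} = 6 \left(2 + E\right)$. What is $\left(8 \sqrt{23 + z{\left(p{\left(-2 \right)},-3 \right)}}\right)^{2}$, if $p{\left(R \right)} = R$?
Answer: $1088$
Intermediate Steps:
$z{\left(f,E \right)} = 12 + 6 E$
$\left(8 \sqrt{23 + z{\left(p{\left(-2 \right)},-3 \right)}}\right)^{2} = \left(8 \sqrt{23 + \left(12 + 6 \left(-3\right)\right)}\right)^{2} = \left(8 \sqrt{23 + \left(12 - 18\right)}\right)^{2} = \left(8 \sqrt{23 - 6}\right)^{2} = \left(8 \sqrt{17}\right)^{2} = 1088$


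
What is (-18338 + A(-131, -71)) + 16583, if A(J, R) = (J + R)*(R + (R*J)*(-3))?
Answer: 5648993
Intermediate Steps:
A(J, R) = (J + R)*(R - 3*J*R) (A(J, R) = (J + R)*(R + (J*R)*(-3)) = (J + R)*(R - 3*J*R))
(-18338 + A(-131, -71)) + 16583 = (-18338 - 71*(-131 - 71 - 3*(-131)² - 3*(-131)*(-71))) + 16583 = (-18338 - 71*(-131 - 71 - 3*17161 - 27903)) + 16583 = (-18338 - 71*(-131 - 71 - 51483 - 27903)) + 16583 = (-18338 - 71*(-79588)) + 16583 = (-18338 + 5650748) + 16583 = 5632410 + 16583 = 5648993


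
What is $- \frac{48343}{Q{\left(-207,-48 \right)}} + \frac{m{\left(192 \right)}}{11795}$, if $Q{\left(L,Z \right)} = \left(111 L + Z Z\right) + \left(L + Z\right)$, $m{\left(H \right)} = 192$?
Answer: $\frac{574223861}{246845760} \approx 2.3262$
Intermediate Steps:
$Q{\left(L,Z \right)} = Z + Z^{2} + 112 L$ ($Q{\left(L,Z \right)} = \left(111 L + Z^{2}\right) + \left(L + Z\right) = \left(Z^{2} + 111 L\right) + \left(L + Z\right) = Z + Z^{2} + 112 L$)
$- \frac{48343}{Q{\left(-207,-48 \right)}} + \frac{m{\left(192 \right)}}{11795} = - \frac{48343}{-48 + \left(-48\right)^{2} + 112 \left(-207\right)} + \frac{192}{11795} = - \frac{48343}{-48 + 2304 - 23184} + 192 \cdot \frac{1}{11795} = - \frac{48343}{-20928} + \frac{192}{11795} = \left(-48343\right) \left(- \frac{1}{20928}\right) + \frac{192}{11795} = \frac{48343}{20928} + \frac{192}{11795} = \frac{574223861}{246845760}$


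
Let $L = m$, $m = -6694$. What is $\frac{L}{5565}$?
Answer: $- \frac{6694}{5565} \approx -1.2029$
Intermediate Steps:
$L = -6694$
$\frac{L}{5565} = - \frac{6694}{5565}$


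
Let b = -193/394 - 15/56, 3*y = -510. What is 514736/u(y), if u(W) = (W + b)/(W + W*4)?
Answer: 4826782419200/1883799 ≈ 2.5623e+6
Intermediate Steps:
y = -170 (y = (⅓)*(-510) = -170)
b = -8359/11032 (b = -193*1/394 - 15*1/56 = -193/394 - 15/56 = -8359/11032 ≈ -0.75770)
u(W) = (-8359/11032 + W)/(5*W) (u(W) = (W - 8359/11032)/(W + W*4) = (-8359/11032 + W)/(W + 4*W) = (-8359/11032 + W)/((5*W)) = (-8359/11032 + W)*(1/(5*W)) = (-8359/11032 + W)/(5*W))
514736/u(y) = 514736/(((1/55160)*(-8359 + 11032*(-170))/(-170))) = 514736/(((1/55160)*(-1/170)*(-8359 - 1875440))) = 514736/(((1/55160)*(-1/170)*(-1883799))) = 514736/(1883799/9377200) = 514736*(9377200/1883799) = 4826782419200/1883799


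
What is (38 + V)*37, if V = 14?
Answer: 1924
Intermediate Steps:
(38 + V)*37 = (38 + 14)*37 = 52*37 = 1924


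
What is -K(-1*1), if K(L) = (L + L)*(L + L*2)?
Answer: -6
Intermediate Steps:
K(L) = 6*L² (K(L) = (2*L)*(L + 2*L) = (2*L)*(3*L) = 6*L²)
-K(-1*1) = -6*(-1*1)² = -6*(-1)² = -6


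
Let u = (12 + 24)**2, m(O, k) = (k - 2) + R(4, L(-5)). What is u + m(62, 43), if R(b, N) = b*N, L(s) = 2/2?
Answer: 1341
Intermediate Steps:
L(s) = 1 (L(s) = 2*(1/2) = 1)
R(b, N) = N*b
m(O, k) = 2 + k (m(O, k) = (k - 2) + 1*4 = (-2 + k) + 4 = 2 + k)
u = 1296 (u = 36**2 = 1296)
u + m(62, 43) = 1296 + (2 + 43) = 1296 + 45 = 1341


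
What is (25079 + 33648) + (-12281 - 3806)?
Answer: 42640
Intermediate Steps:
(25079 + 33648) + (-12281 - 3806) = 58727 - 16087 = 42640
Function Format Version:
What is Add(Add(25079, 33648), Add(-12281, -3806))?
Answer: 42640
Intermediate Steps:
Add(Add(25079, 33648), Add(-12281, -3806)) = Add(58727, -16087) = 42640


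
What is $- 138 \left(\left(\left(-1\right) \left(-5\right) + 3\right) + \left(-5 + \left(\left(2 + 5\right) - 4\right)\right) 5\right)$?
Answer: $276$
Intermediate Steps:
$- 138 \left(\left(\left(-1\right) \left(-5\right) + 3\right) + \left(-5 + \left(\left(2 + 5\right) - 4\right)\right) 5\right) = - 138 \left(\left(5 + 3\right) + \left(-5 + \left(7 - 4\right)\right) 5\right) = - 138 \left(8 + \left(-5 + 3\right) 5\right) = - 138 \left(8 - 10\right) = \left(-138\right) \left(-2\right) = 276$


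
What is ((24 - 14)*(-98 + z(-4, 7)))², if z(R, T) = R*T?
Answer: 1587600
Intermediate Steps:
((24 - 14)*(-98 + z(-4, 7)))² = ((24 - 14)*(-98 - 4*7))² = (10*(-98 - 28))² = (10*(-126))² = (-1260)² = 1587600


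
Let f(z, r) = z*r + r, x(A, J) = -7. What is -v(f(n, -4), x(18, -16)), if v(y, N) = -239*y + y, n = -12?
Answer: 10472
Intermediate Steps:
f(z, r) = r + r*z (f(z, r) = r*z + r = r + r*z)
v(y, N) = -238*y
-v(f(n, -4), x(18, -16)) = -(-238)*(-4*(1 - 12)) = -(-238)*(-4*(-11)) = -(-238)*44 = -1*(-10472) = 10472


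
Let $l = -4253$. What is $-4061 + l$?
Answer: $-8314$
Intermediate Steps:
$-4061 + l = -4061 - 4253 = -8314$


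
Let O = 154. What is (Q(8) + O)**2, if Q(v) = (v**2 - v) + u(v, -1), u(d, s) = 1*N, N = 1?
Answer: 44521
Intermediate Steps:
u(d, s) = 1 (u(d, s) = 1*1 = 1)
Q(v) = 1 + v**2 - v (Q(v) = (v**2 - v) + 1 = 1 + v**2 - v)
(Q(8) + O)**2 = ((1 + 8**2 - 1*8) + 154)**2 = ((1 + 64 - 8) + 154)**2 = (57 + 154)**2 = 211**2 = 44521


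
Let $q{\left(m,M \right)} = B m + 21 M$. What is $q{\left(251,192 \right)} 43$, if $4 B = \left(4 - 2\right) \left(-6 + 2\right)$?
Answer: $151790$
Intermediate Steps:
$B = -2$ ($B = \frac{\left(4 - 2\right) \left(-6 + 2\right)}{4} = \frac{\left(4 - 2\right) \left(-4\right)}{4} = \frac{2 \left(-4\right)}{4} = \frac{1}{4} \left(-8\right) = -2$)
$q{\left(m,M \right)} = - 2 m + 21 M$
$q{\left(251,192 \right)} 43 = \left(\left(-2\right) 251 + 21 \cdot 192\right) 43 = \left(-502 + 4032\right) 43 = 3530 \cdot 43 = 151790$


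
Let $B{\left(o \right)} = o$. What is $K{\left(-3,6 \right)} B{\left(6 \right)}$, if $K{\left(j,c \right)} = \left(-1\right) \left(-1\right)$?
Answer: $6$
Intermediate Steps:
$K{\left(j,c \right)} = 1$
$K{\left(-3,6 \right)} B{\left(6 \right)} = 1 \cdot 6 = 6$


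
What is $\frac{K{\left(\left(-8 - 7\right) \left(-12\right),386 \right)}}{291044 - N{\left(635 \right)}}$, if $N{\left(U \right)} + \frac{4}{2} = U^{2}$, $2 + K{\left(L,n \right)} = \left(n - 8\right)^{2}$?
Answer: $- \frac{142882}{112179} \approx -1.2737$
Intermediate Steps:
$K{\left(L,n \right)} = -2 + \left(-8 + n\right)^{2}$ ($K{\left(L,n \right)} = -2 + \left(n - 8\right)^{2} = -2 + \left(-8 + n\right)^{2}$)
$N{\left(U \right)} = -2 + U^{2}$
$\frac{K{\left(\left(-8 - 7\right) \left(-12\right),386 \right)}}{291044 - N{\left(635 \right)}} = \frac{-2 + \left(-8 + 386\right)^{2}}{291044 - \left(-2 + 635^{2}\right)} = \frac{-2 + 378^{2}}{291044 - \left(-2 + 403225\right)} = \frac{-2 + 142884}{291044 - 403223} = \frac{142882}{291044 - 403223} = \frac{142882}{-112179} = 142882 \left(- \frac{1}{112179}\right) = - \frac{142882}{112179}$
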